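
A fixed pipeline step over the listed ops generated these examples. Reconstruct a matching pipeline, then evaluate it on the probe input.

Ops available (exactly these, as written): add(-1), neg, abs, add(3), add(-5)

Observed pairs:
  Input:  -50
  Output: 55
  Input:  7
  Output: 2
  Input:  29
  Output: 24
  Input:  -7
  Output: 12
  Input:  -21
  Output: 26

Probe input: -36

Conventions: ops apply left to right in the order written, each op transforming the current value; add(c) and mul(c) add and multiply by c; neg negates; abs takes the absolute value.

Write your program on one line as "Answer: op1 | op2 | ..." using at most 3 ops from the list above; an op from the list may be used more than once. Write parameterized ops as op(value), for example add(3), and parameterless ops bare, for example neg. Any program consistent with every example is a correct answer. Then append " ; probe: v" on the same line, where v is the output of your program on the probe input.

add(-5) | neg | abs ; probe: 41

Check, running the answer program on each example:
  -50 -> -55 -> 55 -> 55
  7 -> 2 -> -2 -> 2
  29 -> 24 -> -24 -> 24
  -7 -> -12 -> 12 -> 12
  -21 -> -26 -> 26 -> 26
  probe: -36 -> -41 -> 41 -> 41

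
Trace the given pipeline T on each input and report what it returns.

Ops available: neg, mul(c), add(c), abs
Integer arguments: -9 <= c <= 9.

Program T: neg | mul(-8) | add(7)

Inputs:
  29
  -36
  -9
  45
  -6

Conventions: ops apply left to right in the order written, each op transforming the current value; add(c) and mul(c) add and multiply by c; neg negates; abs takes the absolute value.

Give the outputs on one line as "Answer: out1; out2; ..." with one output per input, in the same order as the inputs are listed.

Execution, op by op:
  29 -> -29 -> 232 -> 239
  -36 -> 36 -> -288 -> -281
  -9 -> 9 -> -72 -> -65
  45 -> -45 -> 360 -> 367
  -6 -> 6 -> -48 -> -41

239; -281; -65; 367; -41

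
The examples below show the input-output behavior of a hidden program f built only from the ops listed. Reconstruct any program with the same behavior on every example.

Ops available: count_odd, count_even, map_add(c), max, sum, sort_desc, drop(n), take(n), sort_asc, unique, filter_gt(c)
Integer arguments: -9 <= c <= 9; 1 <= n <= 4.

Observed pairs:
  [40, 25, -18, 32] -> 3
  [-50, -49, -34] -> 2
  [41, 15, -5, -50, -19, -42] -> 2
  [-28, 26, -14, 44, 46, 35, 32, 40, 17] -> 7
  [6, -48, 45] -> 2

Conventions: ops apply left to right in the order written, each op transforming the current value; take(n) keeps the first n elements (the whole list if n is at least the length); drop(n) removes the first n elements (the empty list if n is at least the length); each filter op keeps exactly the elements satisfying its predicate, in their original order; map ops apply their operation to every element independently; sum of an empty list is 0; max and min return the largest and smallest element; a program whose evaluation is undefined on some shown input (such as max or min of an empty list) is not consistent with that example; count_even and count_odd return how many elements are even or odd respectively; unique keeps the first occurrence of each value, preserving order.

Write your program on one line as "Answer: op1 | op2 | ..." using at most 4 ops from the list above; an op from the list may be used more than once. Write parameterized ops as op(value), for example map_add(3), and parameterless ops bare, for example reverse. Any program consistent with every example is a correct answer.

map_add(5) | map_add(-2) | sort_asc | count_odd

Check, running the answer program on each example:
  [40, 25, -18, 32] -> [45, 30, -13, 37] -> [43, 28, -15, 35] -> [-15, 28, 35, 43] -> 3
  [-50, -49, -34] -> [-45, -44, -29] -> [-47, -46, -31] -> [-47, -46, -31] -> 2
  [41, 15, -5, -50, -19, -42] -> [46, 20, 0, -45, -14, -37] -> [44, 18, -2, -47, -16, -39] -> [-47, -39, -16, -2, 18, 44] -> 2
  [-28, 26, -14, 44, 46, 35, 32, 40, 17] -> [-23, 31, -9, 49, 51, 40, 37, 45, 22] -> [-25, 29, -11, 47, 49, 38, 35, 43, 20] -> [-25, -11, 20, 29, 35, 38, 43, 47, 49] -> 7
  [6, -48, 45] -> [11, -43, 50] -> [9, -45, 48] -> [-45, 9, 48] -> 2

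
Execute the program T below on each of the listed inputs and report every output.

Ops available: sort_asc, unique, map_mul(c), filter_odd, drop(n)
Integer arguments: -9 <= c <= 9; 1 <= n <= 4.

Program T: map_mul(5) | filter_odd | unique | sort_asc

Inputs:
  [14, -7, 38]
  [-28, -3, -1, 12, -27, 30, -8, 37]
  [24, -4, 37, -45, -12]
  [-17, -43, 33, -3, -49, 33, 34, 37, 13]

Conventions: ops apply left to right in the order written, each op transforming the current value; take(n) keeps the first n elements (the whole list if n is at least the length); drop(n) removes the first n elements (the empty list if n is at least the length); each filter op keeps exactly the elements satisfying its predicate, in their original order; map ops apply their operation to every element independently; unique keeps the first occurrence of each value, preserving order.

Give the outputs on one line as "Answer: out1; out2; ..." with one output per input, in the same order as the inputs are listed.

Execution, op by op:
  [14, -7, 38] -> [70, -35, 190] -> [-35] -> [-35] -> [-35]
  [-28, -3, -1, 12, -27, 30, -8, 37] -> [-140, -15, -5, 60, -135, 150, -40, 185] -> [-15, -5, -135, 185] -> [-15, -5, -135, 185] -> [-135, -15, -5, 185]
  [24, -4, 37, -45, -12] -> [120, -20, 185, -225, -60] -> [185, -225] -> [185, -225] -> [-225, 185]
  [-17, -43, 33, -3, -49, 33, 34, 37, 13] -> [-85, -215, 165, -15, -245, 165, 170, 185, 65] -> [-85, -215, 165, -15, -245, 165, 185, 65] -> [-85, -215, 165, -15, -245, 185, 65] -> [-245, -215, -85, -15, 65, 165, 185]

[-35]; [-135, -15, -5, 185]; [-225, 185]; [-245, -215, -85, -15, 65, 165, 185]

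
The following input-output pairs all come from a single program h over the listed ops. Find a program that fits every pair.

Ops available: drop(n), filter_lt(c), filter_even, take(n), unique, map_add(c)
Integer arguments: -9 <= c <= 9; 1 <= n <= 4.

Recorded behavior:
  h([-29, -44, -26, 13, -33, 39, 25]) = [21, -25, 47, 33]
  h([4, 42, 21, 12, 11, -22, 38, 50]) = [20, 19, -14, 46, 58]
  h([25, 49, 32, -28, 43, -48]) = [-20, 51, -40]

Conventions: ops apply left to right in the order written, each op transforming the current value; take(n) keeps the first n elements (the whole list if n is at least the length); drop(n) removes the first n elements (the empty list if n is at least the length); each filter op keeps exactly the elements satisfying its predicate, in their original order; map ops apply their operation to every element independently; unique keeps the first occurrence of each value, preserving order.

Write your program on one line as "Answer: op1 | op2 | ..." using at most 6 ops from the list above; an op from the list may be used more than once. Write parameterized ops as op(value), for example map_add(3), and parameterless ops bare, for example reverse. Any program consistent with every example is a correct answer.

map_add(-9) | drop(3) | map_add(5) | map_add(3) | map_add(1) | map_add(8)

Check, running the answer program on each example:
  [-29, -44, -26, 13, -33, 39, 25] -> [-38, -53, -35, 4, -42, 30, 16] -> [4, -42, 30, 16] -> [9, -37, 35, 21] -> [12, -34, 38, 24] -> [13, -33, 39, 25] -> [21, -25, 47, 33]
  [4, 42, 21, 12, 11, -22, 38, 50] -> [-5, 33, 12, 3, 2, -31, 29, 41] -> [3, 2, -31, 29, 41] -> [8, 7, -26, 34, 46] -> [11, 10, -23, 37, 49] -> [12, 11, -22, 38, 50] -> [20, 19, -14, 46, 58]
  [25, 49, 32, -28, 43, -48] -> [16, 40, 23, -37, 34, -57] -> [-37, 34, -57] -> [-32, 39, -52] -> [-29, 42, -49] -> [-28, 43, -48] -> [-20, 51, -40]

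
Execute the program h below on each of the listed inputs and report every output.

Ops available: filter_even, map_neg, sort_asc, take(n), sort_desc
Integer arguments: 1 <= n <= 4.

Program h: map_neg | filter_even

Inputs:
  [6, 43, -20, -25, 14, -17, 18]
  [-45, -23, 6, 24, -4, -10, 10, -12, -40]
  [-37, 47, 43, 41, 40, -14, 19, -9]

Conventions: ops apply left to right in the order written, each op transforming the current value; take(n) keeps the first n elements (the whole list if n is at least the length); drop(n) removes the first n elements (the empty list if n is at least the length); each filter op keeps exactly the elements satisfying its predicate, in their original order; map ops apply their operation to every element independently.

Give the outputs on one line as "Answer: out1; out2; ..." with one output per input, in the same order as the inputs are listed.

[-6, 20, -14, -18]; [-6, -24, 4, 10, -10, 12, 40]; [-40, 14]

Execution, op by op:
  [6, 43, -20, -25, 14, -17, 18] -> [-6, -43, 20, 25, -14, 17, -18] -> [-6, 20, -14, -18]
  [-45, -23, 6, 24, -4, -10, 10, -12, -40] -> [45, 23, -6, -24, 4, 10, -10, 12, 40] -> [-6, -24, 4, 10, -10, 12, 40]
  [-37, 47, 43, 41, 40, -14, 19, -9] -> [37, -47, -43, -41, -40, 14, -19, 9] -> [-40, 14]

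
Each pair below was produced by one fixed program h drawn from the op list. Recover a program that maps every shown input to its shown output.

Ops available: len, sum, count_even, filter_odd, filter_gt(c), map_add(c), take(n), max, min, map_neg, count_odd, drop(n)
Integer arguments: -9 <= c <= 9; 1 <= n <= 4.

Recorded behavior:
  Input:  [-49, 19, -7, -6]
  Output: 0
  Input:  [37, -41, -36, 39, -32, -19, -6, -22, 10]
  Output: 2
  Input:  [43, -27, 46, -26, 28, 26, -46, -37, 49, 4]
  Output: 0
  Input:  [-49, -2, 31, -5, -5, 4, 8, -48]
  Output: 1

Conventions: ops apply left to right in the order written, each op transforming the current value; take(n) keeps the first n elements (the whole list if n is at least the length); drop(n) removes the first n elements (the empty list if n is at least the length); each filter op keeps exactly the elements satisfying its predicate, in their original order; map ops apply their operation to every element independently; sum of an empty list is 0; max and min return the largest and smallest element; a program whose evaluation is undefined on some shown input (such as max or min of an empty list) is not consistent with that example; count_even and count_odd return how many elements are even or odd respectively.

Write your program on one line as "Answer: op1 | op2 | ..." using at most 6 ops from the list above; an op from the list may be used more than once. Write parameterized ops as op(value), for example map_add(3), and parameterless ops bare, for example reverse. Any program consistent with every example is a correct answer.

map_neg | filter_gt(-4) | drop(3) | map_add(3) | count_odd

Check, running the answer program on each example:
  [-49, 19, -7, -6] -> [49, -19, 7, 6] -> [49, 7, 6] -> [] -> [] -> 0
  [37, -41, -36, 39, -32, -19, -6, -22, 10] -> [-37, 41, 36, -39, 32, 19, 6, 22, -10] -> [41, 36, 32, 19, 6, 22] -> [19, 6, 22] -> [22, 9, 25] -> 2
  [43, -27, 46, -26, 28, 26, -46, -37, 49, 4] -> [-43, 27, -46, 26, -28, -26, 46, 37, -49, -4] -> [27, 26, 46, 37] -> [37] -> [40] -> 0
  [-49, -2, 31, -5, -5, 4, 8, -48] -> [49, 2, -31, 5, 5, -4, -8, 48] -> [49, 2, 5, 5, 48] -> [5, 48] -> [8, 51] -> 1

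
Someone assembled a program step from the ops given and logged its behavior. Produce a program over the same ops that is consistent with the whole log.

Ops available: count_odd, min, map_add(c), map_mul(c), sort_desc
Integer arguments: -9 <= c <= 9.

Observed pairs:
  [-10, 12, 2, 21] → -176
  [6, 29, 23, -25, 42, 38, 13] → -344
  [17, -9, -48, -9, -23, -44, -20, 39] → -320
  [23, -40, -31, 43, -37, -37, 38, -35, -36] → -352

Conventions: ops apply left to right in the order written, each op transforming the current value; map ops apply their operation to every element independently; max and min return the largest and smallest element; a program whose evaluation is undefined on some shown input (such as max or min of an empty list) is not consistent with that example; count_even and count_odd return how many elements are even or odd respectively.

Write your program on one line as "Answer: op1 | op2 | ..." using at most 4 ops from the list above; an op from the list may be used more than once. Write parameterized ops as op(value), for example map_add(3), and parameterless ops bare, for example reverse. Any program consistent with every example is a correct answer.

map_add(1) | sort_desc | map_mul(-8) | min

Check, running the answer program on each example:
  [-10, 12, 2, 21] -> [-9, 13, 3, 22] -> [22, 13, 3, -9] -> [-176, -104, -24, 72] -> -176
  [6, 29, 23, -25, 42, 38, 13] -> [7, 30, 24, -24, 43, 39, 14] -> [43, 39, 30, 24, 14, 7, -24] -> [-344, -312, -240, -192, -112, -56, 192] -> -344
  [17, -9, -48, -9, -23, -44, -20, 39] -> [18, -8, -47, -8, -22, -43, -19, 40] -> [40, 18, -8, -8, -19, -22, -43, -47] -> [-320, -144, 64, 64, 152, 176, 344, 376] -> -320
  [23, -40, -31, 43, -37, -37, 38, -35, -36] -> [24, -39, -30, 44, -36, -36, 39, -34, -35] -> [44, 39, 24, -30, -34, -35, -36, -36, -39] -> [-352, -312, -192, 240, 272, 280, 288, 288, 312] -> -352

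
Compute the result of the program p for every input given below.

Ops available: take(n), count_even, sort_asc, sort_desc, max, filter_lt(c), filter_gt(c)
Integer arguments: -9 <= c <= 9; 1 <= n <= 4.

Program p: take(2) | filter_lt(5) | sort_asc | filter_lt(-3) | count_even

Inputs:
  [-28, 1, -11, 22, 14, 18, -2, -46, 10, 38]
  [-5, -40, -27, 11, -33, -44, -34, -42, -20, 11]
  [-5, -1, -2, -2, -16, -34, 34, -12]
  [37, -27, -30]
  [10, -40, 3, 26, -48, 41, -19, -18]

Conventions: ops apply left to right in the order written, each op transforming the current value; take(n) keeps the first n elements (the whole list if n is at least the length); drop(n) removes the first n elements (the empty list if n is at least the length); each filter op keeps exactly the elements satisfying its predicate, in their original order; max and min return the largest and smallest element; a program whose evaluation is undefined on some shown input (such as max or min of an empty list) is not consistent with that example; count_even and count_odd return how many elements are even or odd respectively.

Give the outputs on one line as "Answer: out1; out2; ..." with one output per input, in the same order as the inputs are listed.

Execution, op by op:
  [-28, 1, -11, 22, 14, 18, -2, -46, 10, 38] -> [-28, 1] -> [-28, 1] -> [-28, 1] -> [-28] -> 1
  [-5, -40, -27, 11, -33, -44, -34, -42, -20, 11] -> [-5, -40] -> [-5, -40] -> [-40, -5] -> [-40, -5] -> 1
  [-5, -1, -2, -2, -16, -34, 34, -12] -> [-5, -1] -> [-5, -1] -> [-5, -1] -> [-5] -> 0
  [37, -27, -30] -> [37, -27] -> [-27] -> [-27] -> [-27] -> 0
  [10, -40, 3, 26, -48, 41, -19, -18] -> [10, -40] -> [-40] -> [-40] -> [-40] -> 1

1; 1; 0; 0; 1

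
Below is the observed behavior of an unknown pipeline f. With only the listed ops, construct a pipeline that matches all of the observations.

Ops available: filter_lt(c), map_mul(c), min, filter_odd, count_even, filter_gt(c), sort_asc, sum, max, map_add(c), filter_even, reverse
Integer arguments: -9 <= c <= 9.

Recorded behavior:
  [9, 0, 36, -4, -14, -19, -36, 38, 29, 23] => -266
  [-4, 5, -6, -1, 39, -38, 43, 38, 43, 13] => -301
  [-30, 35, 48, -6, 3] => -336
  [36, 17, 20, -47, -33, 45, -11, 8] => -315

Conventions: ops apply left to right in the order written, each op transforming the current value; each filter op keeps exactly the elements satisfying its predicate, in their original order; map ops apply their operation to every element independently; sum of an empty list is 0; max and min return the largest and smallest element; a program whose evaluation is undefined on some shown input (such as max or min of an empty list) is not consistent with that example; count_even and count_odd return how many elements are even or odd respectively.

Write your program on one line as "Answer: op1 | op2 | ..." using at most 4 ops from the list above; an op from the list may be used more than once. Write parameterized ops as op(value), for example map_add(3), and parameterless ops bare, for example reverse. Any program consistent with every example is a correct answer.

sort_asc | map_mul(-7) | min

Check, running the answer program on each example:
  [9, 0, 36, -4, -14, -19, -36, 38, 29, 23] -> [-36, -19, -14, -4, 0, 9, 23, 29, 36, 38] -> [252, 133, 98, 28, 0, -63, -161, -203, -252, -266] -> -266
  [-4, 5, -6, -1, 39, -38, 43, 38, 43, 13] -> [-38, -6, -4, -1, 5, 13, 38, 39, 43, 43] -> [266, 42, 28, 7, -35, -91, -266, -273, -301, -301] -> -301
  [-30, 35, 48, -6, 3] -> [-30, -6, 3, 35, 48] -> [210, 42, -21, -245, -336] -> -336
  [36, 17, 20, -47, -33, 45, -11, 8] -> [-47, -33, -11, 8, 17, 20, 36, 45] -> [329, 231, 77, -56, -119, -140, -252, -315] -> -315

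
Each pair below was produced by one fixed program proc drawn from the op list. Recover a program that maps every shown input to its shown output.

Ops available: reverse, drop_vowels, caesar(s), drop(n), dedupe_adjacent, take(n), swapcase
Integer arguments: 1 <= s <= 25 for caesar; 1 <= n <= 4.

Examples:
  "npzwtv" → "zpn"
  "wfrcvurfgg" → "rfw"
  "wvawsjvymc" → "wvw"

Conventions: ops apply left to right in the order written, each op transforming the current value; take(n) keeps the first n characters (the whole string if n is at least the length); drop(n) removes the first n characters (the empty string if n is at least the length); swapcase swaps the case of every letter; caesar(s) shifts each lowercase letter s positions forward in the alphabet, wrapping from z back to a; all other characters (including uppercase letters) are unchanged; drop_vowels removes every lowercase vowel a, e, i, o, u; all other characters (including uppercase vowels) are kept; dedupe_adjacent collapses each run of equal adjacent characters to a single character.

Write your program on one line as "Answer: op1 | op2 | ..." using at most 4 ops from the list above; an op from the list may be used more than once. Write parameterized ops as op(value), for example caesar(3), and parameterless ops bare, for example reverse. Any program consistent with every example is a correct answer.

drop_vowels | dedupe_adjacent | take(3) | reverse

Check, running the answer program on each example:
  "npzwtv" -> "npzwtv" -> "npzwtv" -> "npz" -> "zpn"
  "wfrcvurfgg" -> "wfrcvrfgg" -> "wfrcvrfg" -> "wfr" -> "rfw"
  "wvawsjvymc" -> "wvwsjvymc" -> "wvwsjvymc" -> "wvw" -> "wvw"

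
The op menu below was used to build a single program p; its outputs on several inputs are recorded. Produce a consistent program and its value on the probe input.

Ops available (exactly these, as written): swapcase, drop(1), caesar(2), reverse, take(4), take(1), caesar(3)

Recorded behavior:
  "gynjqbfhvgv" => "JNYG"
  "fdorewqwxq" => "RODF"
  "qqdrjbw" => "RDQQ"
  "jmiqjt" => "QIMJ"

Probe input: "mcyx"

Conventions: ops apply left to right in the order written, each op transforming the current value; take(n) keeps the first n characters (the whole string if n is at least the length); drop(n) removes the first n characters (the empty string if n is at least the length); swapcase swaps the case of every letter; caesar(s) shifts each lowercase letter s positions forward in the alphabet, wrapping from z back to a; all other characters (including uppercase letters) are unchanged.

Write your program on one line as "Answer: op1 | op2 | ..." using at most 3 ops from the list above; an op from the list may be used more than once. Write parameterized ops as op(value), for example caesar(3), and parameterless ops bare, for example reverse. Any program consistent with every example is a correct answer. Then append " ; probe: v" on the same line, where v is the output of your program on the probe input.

take(4) | swapcase | reverse ; probe: "XYCM"

Check, running the answer program on each example:
  "gynjqbfhvgv" -> "gynj" -> "GYNJ" -> "JNYG"
  "fdorewqwxq" -> "fdor" -> "FDOR" -> "RODF"
  "qqdrjbw" -> "qqdr" -> "QQDR" -> "RDQQ"
  "jmiqjt" -> "jmiq" -> "JMIQ" -> "QIMJ"
  probe: "mcyx" -> "mcyx" -> "MCYX" -> "XYCM"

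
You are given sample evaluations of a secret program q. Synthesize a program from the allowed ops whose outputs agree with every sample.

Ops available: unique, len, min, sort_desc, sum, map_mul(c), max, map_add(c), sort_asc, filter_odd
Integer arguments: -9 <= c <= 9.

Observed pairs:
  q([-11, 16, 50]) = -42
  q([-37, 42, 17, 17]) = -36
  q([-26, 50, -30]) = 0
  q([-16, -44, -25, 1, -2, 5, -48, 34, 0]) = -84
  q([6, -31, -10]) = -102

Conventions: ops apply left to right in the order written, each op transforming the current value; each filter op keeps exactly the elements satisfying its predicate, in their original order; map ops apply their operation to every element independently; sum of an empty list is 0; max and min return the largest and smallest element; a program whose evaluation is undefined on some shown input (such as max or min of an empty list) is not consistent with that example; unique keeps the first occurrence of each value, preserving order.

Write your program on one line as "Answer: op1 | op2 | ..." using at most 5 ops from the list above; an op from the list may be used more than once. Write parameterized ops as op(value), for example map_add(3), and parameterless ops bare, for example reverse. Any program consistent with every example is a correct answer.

sort_asc | filter_odd | map_add(-3) | map_mul(3) | sum

Check, running the answer program on each example:
  [-11, 16, 50] -> [-11, 16, 50] -> [-11] -> [-14] -> [-42] -> -42
  [-37, 42, 17, 17] -> [-37, 17, 17, 42] -> [-37, 17, 17] -> [-40, 14, 14] -> [-120, 42, 42] -> -36
  [-26, 50, -30] -> [-30, -26, 50] -> [] -> [] -> [] -> 0
  [-16, -44, -25, 1, -2, 5, -48, 34, 0] -> [-48, -44, -25, -16, -2, 0, 1, 5, 34] -> [-25, 1, 5] -> [-28, -2, 2] -> [-84, -6, 6] -> -84
  [6, -31, -10] -> [-31, -10, 6] -> [-31] -> [-34] -> [-102] -> -102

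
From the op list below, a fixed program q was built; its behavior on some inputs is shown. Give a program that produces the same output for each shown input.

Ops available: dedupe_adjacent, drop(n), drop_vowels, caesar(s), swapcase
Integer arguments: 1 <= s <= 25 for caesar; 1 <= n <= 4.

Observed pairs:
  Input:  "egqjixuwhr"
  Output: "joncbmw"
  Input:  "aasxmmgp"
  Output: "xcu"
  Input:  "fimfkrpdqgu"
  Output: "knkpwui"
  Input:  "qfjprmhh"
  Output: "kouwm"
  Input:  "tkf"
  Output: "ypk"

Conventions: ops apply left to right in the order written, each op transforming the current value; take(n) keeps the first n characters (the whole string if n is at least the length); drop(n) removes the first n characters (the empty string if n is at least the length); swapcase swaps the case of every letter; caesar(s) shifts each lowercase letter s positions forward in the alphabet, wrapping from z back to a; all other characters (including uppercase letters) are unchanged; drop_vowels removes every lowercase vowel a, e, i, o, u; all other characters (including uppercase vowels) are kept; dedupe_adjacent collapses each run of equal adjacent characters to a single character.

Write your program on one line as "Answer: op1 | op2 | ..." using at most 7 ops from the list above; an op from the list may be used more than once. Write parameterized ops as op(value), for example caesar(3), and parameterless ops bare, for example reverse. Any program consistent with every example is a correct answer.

caesar(14) | drop_vowels | caesar(10) | caesar(14) | caesar(19) | dedupe_adjacent

Check, running the answer program on each example:
  "egqjixuwhr" -> "suexwlikvf" -> "sxwlkvf" -> "chgvufp" -> "qvujitd" -> "joncbmw" -> "joncbmw"
  "aasxmmgp" -> "ooglaaud" -> "gld" -> "qvn" -> "ejb" -> "xcu" -> "xcu"
  "fimfkrpdqgu" -> "twatyfdreui" -> "twtyfdr" -> "dgdipnb" -> "rurwdbp" -> "knkpwui" -> "knkpwui"
  "qfjprmhh" -> "etxdfavv" -> "txdfvv" -> "dhnpff" -> "rvbdtt" -> "kouwmm" -> "kouwm"
  "tkf" -> "hyt" -> "hyt" -> "rid" -> "fwr" -> "ypk" -> "ypk"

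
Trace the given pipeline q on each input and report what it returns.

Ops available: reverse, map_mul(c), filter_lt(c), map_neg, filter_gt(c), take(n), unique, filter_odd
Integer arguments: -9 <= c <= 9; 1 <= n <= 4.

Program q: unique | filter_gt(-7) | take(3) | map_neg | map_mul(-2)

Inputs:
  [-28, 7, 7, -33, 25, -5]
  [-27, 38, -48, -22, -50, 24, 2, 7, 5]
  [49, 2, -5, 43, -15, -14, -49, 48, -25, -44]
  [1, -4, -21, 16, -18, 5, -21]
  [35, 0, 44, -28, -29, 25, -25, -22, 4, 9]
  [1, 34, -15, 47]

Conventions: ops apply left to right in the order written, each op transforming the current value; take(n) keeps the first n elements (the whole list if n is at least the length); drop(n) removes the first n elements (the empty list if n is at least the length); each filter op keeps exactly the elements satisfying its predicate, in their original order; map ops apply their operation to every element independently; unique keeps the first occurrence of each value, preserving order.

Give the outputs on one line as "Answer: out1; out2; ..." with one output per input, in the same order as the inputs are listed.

Execution, op by op:
  [-28, 7, 7, -33, 25, -5] -> [-28, 7, -33, 25, -5] -> [7, 25, -5] -> [7, 25, -5] -> [-7, -25, 5] -> [14, 50, -10]
  [-27, 38, -48, -22, -50, 24, 2, 7, 5] -> [-27, 38, -48, -22, -50, 24, 2, 7, 5] -> [38, 24, 2, 7, 5] -> [38, 24, 2] -> [-38, -24, -2] -> [76, 48, 4]
  [49, 2, -5, 43, -15, -14, -49, 48, -25, -44] -> [49, 2, -5, 43, -15, -14, -49, 48, -25, -44] -> [49, 2, -5, 43, 48] -> [49, 2, -5] -> [-49, -2, 5] -> [98, 4, -10]
  [1, -4, -21, 16, -18, 5, -21] -> [1, -4, -21, 16, -18, 5] -> [1, -4, 16, 5] -> [1, -4, 16] -> [-1, 4, -16] -> [2, -8, 32]
  [35, 0, 44, -28, -29, 25, -25, -22, 4, 9] -> [35, 0, 44, -28, -29, 25, -25, -22, 4, 9] -> [35, 0, 44, 25, 4, 9] -> [35, 0, 44] -> [-35, 0, -44] -> [70, 0, 88]
  [1, 34, -15, 47] -> [1, 34, -15, 47] -> [1, 34, 47] -> [1, 34, 47] -> [-1, -34, -47] -> [2, 68, 94]

[14, 50, -10]; [76, 48, 4]; [98, 4, -10]; [2, -8, 32]; [70, 0, 88]; [2, 68, 94]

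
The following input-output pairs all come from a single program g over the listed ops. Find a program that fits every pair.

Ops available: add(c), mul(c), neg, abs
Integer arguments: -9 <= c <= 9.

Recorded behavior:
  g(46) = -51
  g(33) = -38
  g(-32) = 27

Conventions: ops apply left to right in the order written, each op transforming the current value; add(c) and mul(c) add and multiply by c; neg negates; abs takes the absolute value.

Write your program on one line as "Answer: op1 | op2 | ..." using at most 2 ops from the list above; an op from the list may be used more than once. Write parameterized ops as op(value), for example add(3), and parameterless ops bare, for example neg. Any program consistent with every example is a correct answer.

add(5) | neg

Check, running the answer program on each example:
  46 -> 51 -> -51
  33 -> 38 -> -38
  -32 -> -27 -> 27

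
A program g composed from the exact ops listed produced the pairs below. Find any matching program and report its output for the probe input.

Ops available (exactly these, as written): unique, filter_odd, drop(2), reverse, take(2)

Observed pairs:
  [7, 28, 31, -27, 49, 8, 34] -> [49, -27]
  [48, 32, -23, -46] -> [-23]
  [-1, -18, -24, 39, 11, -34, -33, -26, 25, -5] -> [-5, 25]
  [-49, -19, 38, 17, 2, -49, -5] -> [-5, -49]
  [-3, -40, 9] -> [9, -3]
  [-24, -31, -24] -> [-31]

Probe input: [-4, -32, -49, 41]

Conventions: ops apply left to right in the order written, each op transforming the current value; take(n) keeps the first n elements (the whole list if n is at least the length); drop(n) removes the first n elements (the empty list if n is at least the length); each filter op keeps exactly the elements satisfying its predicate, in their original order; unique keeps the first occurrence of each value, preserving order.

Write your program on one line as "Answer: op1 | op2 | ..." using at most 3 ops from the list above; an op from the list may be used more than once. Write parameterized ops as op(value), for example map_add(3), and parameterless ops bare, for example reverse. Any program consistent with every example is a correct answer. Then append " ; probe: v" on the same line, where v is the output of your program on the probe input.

reverse | filter_odd | take(2) ; probe: [41, -49]

Check, running the answer program on each example:
  [7, 28, 31, -27, 49, 8, 34] -> [34, 8, 49, -27, 31, 28, 7] -> [49, -27, 31, 7] -> [49, -27]
  [48, 32, -23, -46] -> [-46, -23, 32, 48] -> [-23] -> [-23]
  [-1, -18, -24, 39, 11, -34, -33, -26, 25, -5] -> [-5, 25, -26, -33, -34, 11, 39, -24, -18, -1] -> [-5, 25, -33, 11, 39, -1] -> [-5, 25]
  [-49, -19, 38, 17, 2, -49, -5] -> [-5, -49, 2, 17, 38, -19, -49] -> [-5, -49, 17, -19, -49] -> [-5, -49]
  [-3, -40, 9] -> [9, -40, -3] -> [9, -3] -> [9, -3]
  [-24, -31, -24] -> [-24, -31, -24] -> [-31] -> [-31]
  probe: [-4, -32, -49, 41] -> [41, -49, -32, -4] -> [41, -49] -> [41, -49]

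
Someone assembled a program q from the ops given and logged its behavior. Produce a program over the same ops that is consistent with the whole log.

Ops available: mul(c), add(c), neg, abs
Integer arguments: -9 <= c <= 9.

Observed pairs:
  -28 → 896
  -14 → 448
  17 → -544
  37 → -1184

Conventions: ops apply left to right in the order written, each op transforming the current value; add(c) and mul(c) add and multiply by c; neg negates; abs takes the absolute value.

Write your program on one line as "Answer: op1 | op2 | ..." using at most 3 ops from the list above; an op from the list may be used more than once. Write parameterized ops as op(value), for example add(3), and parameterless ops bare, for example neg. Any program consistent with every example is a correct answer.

mul(2) | mul(2) | mul(-8)

Check, running the answer program on each example:
  -28 -> -56 -> -112 -> 896
  -14 -> -28 -> -56 -> 448
  17 -> 34 -> 68 -> -544
  37 -> 74 -> 148 -> -1184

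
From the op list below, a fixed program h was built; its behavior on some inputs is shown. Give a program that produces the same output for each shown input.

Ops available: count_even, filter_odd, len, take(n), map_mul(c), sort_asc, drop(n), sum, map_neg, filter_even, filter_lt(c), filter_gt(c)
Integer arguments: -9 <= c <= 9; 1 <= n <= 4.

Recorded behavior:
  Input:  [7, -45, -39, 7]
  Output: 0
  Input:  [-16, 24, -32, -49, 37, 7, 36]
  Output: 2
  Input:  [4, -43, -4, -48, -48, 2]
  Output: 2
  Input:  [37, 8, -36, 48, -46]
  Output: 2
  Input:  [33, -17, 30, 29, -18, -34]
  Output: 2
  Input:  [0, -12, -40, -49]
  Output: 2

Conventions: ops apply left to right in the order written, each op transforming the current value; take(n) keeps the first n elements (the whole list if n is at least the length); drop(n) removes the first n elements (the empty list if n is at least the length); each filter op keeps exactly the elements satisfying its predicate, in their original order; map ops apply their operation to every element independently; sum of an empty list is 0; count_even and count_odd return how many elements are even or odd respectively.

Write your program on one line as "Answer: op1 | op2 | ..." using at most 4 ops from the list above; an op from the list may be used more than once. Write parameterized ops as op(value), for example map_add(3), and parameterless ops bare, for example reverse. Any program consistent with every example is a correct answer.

filter_even | filter_lt(-8) | len

Check, running the answer program on each example:
  [7, -45, -39, 7] -> [] -> [] -> 0
  [-16, 24, -32, -49, 37, 7, 36] -> [-16, 24, -32, 36] -> [-16, -32] -> 2
  [4, -43, -4, -48, -48, 2] -> [4, -4, -48, -48, 2] -> [-48, -48] -> 2
  [37, 8, -36, 48, -46] -> [8, -36, 48, -46] -> [-36, -46] -> 2
  [33, -17, 30, 29, -18, -34] -> [30, -18, -34] -> [-18, -34] -> 2
  [0, -12, -40, -49] -> [0, -12, -40] -> [-12, -40] -> 2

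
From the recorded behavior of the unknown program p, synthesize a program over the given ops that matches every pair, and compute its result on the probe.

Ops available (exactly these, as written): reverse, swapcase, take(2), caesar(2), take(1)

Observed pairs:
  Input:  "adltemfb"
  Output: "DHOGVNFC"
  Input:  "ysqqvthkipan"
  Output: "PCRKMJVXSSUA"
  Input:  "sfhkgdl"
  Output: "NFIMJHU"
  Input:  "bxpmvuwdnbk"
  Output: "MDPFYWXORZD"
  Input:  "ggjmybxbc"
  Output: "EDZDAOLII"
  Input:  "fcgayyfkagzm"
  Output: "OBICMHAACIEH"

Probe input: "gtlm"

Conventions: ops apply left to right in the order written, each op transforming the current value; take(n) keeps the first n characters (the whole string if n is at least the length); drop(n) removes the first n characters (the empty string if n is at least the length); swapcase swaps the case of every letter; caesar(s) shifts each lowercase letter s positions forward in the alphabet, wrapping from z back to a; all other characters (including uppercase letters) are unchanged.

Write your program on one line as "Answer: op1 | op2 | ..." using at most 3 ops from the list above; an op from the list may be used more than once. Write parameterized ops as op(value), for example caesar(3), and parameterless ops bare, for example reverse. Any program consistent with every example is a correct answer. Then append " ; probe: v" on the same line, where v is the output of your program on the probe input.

reverse | caesar(2) | swapcase ; probe: "ONVI"

Check, running the answer program on each example:
  "adltemfb" -> "bfmetlda" -> "dhogvnfc" -> "DHOGVNFC"
  "ysqqvthkipan" -> "napikhtvqqsy" -> "pcrkmjvxssua" -> "PCRKMJVXSSUA"
  "sfhkgdl" -> "ldgkhfs" -> "nfimjhu" -> "NFIMJHU"
  "bxpmvuwdnbk" -> "kbndwuvmpxb" -> "mdpfywxorzd" -> "MDPFYWXORZD"
  "ggjmybxbc" -> "cbxbymjgg" -> "edzdaolii" -> "EDZDAOLII"
  "fcgayyfkagzm" -> "mzgakfyyagcf" -> "obicmhaacieh" -> "OBICMHAACIEH"
  probe: "gtlm" -> "mltg" -> "onvi" -> "ONVI"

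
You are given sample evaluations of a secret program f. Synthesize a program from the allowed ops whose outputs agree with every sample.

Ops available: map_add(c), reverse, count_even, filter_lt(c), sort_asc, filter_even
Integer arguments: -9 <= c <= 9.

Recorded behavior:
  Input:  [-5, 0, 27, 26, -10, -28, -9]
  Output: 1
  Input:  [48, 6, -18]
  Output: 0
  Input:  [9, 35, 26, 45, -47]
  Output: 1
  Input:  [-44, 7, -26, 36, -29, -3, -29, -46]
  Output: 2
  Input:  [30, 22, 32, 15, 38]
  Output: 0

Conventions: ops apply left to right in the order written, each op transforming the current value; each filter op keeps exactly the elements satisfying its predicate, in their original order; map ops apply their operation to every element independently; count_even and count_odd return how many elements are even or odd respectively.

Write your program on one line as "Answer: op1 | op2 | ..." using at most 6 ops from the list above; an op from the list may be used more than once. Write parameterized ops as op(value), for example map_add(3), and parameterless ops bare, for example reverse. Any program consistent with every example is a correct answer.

filter_lt(9) | filter_lt(-5) | reverse | map_add(-7) | count_even

Check, running the answer program on each example:
  [-5, 0, 27, 26, -10, -28, -9] -> [-5, 0, -10, -28, -9] -> [-10, -28, -9] -> [-9, -28, -10] -> [-16, -35, -17] -> 1
  [48, 6, -18] -> [6, -18] -> [-18] -> [-18] -> [-25] -> 0
  [9, 35, 26, 45, -47] -> [-47] -> [-47] -> [-47] -> [-54] -> 1
  [-44, 7, -26, 36, -29, -3, -29, -46] -> [-44, 7, -26, -29, -3, -29, -46] -> [-44, -26, -29, -29, -46] -> [-46, -29, -29, -26, -44] -> [-53, -36, -36, -33, -51] -> 2
  [30, 22, 32, 15, 38] -> [] -> [] -> [] -> [] -> 0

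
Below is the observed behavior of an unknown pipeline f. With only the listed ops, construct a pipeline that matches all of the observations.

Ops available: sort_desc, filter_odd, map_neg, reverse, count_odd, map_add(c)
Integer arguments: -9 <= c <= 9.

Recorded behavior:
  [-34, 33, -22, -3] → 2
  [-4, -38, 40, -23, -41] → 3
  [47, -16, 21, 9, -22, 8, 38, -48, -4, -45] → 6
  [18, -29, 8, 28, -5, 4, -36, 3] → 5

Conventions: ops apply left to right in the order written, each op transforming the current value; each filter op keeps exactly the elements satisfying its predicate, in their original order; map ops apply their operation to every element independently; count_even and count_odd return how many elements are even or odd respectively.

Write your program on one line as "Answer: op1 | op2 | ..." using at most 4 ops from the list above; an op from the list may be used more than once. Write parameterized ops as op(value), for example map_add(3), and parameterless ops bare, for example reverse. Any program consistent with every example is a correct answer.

map_add(-7) | reverse | filter_odd | count_odd

Check, running the answer program on each example:
  [-34, 33, -22, -3] -> [-41, 26, -29, -10] -> [-10, -29, 26, -41] -> [-29, -41] -> 2
  [-4, -38, 40, -23, -41] -> [-11, -45, 33, -30, -48] -> [-48, -30, 33, -45, -11] -> [33, -45, -11] -> 3
  [47, -16, 21, 9, -22, 8, 38, -48, -4, -45] -> [40, -23, 14, 2, -29, 1, 31, -55, -11, -52] -> [-52, -11, -55, 31, 1, -29, 2, 14, -23, 40] -> [-11, -55, 31, 1, -29, -23] -> 6
  [18, -29, 8, 28, -5, 4, -36, 3] -> [11, -36, 1, 21, -12, -3, -43, -4] -> [-4, -43, -3, -12, 21, 1, -36, 11] -> [-43, -3, 21, 1, 11] -> 5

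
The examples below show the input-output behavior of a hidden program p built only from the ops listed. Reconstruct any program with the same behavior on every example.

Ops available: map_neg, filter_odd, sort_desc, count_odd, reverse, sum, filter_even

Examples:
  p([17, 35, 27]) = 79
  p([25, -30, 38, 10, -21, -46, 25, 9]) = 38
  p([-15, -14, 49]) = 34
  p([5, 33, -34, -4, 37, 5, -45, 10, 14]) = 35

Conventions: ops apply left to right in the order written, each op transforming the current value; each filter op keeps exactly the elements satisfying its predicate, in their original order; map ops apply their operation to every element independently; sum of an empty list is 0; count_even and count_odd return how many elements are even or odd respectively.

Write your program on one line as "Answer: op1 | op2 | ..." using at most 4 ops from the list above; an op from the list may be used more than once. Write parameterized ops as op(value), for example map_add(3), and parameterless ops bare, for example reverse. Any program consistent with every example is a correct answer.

filter_odd | reverse | sum

Check, running the answer program on each example:
  [17, 35, 27] -> [17, 35, 27] -> [27, 35, 17] -> 79
  [25, -30, 38, 10, -21, -46, 25, 9] -> [25, -21, 25, 9] -> [9, 25, -21, 25] -> 38
  [-15, -14, 49] -> [-15, 49] -> [49, -15] -> 34
  [5, 33, -34, -4, 37, 5, -45, 10, 14] -> [5, 33, 37, 5, -45] -> [-45, 5, 37, 33, 5] -> 35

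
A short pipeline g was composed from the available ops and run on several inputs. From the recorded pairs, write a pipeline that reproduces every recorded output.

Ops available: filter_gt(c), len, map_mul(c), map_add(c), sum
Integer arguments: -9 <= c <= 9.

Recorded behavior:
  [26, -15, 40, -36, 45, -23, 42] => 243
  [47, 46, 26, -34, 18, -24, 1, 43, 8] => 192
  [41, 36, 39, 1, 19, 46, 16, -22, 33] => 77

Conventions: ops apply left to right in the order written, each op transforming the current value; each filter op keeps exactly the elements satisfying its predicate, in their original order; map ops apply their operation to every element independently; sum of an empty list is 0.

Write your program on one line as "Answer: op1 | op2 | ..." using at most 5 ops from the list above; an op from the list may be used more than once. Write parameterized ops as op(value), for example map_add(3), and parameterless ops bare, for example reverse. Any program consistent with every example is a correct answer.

map_mul(-3) | map_add(7) | filter_gt(-4) | sum

Check, running the answer program on each example:
  [26, -15, 40, -36, 45, -23, 42] -> [-78, 45, -120, 108, -135, 69, -126] -> [-71, 52, -113, 115, -128, 76, -119] -> [52, 115, 76] -> 243
  [47, 46, 26, -34, 18, -24, 1, 43, 8] -> [-141, -138, -78, 102, -54, 72, -3, -129, -24] -> [-134, -131, -71, 109, -47, 79, 4, -122, -17] -> [109, 79, 4] -> 192
  [41, 36, 39, 1, 19, 46, 16, -22, 33] -> [-123, -108, -117, -3, -57, -138, -48, 66, -99] -> [-116, -101, -110, 4, -50, -131, -41, 73, -92] -> [4, 73] -> 77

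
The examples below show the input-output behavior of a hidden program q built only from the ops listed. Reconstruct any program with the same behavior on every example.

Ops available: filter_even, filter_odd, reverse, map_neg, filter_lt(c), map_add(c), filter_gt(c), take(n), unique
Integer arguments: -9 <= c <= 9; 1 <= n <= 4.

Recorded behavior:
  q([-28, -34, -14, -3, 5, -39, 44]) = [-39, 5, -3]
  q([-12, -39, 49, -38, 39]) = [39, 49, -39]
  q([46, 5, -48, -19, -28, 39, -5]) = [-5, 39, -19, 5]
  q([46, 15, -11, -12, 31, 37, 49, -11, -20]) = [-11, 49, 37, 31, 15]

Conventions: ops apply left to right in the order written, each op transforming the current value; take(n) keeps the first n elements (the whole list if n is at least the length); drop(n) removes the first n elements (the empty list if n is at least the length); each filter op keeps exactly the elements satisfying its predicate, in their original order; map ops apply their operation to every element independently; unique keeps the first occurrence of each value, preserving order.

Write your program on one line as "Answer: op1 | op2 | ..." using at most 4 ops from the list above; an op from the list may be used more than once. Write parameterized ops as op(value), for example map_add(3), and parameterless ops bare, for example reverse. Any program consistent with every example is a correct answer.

reverse | unique | filter_odd

Check, running the answer program on each example:
  [-28, -34, -14, -3, 5, -39, 44] -> [44, -39, 5, -3, -14, -34, -28] -> [44, -39, 5, -3, -14, -34, -28] -> [-39, 5, -3]
  [-12, -39, 49, -38, 39] -> [39, -38, 49, -39, -12] -> [39, -38, 49, -39, -12] -> [39, 49, -39]
  [46, 5, -48, -19, -28, 39, -5] -> [-5, 39, -28, -19, -48, 5, 46] -> [-5, 39, -28, -19, -48, 5, 46] -> [-5, 39, -19, 5]
  [46, 15, -11, -12, 31, 37, 49, -11, -20] -> [-20, -11, 49, 37, 31, -12, -11, 15, 46] -> [-20, -11, 49, 37, 31, -12, 15, 46] -> [-11, 49, 37, 31, 15]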